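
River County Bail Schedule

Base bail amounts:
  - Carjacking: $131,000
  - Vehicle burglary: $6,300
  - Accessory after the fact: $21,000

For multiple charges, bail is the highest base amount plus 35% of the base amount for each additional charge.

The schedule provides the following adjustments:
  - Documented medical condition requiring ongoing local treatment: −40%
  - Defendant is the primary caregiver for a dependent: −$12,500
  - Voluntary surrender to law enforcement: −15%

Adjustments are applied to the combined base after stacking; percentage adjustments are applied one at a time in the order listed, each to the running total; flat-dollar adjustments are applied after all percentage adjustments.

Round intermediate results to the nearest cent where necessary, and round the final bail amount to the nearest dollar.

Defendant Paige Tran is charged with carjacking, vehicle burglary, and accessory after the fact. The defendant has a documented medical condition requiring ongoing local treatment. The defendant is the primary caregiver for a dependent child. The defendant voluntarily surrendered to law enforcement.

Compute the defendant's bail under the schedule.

Base amounts from the schedule: carjacking $131,000; vehicle burglary $6,300; accessory after the fact $21,000.
Stacking rule: highest base plus 35% of each additional charge. Highest is carjacking at $131,000. Additional: $6,300 × 35% = $2,205; $21,000 × 35% = $7,350. Combined base = $131,000 + $9,555 = $140,555.
Documented medical condition requiring ongoing local treatment (−40%): $140,555 × 0.6 = $84,333.
Voluntary surrender to law enforcement (−15%): $84,333 × 0.85 = $71,683.05.
Defendant is the primary caregiver for a dependent (−$12,500 flat): $71,683.05 − $12,500 = $59,183.05.
Rounded to the nearest dollar: $59,183.

$59,183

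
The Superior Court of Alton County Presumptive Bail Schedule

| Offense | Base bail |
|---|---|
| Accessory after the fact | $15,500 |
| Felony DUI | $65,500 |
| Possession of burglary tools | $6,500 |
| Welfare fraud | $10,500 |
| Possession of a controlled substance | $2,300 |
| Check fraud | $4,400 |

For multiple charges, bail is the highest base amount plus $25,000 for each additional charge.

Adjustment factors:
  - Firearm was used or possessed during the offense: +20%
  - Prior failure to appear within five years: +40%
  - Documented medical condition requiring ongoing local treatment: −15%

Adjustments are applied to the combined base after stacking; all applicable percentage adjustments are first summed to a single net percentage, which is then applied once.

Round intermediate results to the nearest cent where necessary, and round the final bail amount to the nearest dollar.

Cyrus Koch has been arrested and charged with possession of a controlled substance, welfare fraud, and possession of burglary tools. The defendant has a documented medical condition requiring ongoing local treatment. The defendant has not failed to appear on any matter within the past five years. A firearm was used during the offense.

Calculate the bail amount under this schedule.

$63,525

Base amounts from the schedule: possession of a controlled substance $2,300; welfare fraud $10,500; possession of burglary tools $6,500.
Stacking rule: highest base plus $25,000 per additional charge. Highest is welfare fraud at $10,500; 2 additional charges → +$50,000. Combined base = $60,500.
Net percentage adjustment: +20% −15% = +5%. $60,500 × 1.05 = $63,525.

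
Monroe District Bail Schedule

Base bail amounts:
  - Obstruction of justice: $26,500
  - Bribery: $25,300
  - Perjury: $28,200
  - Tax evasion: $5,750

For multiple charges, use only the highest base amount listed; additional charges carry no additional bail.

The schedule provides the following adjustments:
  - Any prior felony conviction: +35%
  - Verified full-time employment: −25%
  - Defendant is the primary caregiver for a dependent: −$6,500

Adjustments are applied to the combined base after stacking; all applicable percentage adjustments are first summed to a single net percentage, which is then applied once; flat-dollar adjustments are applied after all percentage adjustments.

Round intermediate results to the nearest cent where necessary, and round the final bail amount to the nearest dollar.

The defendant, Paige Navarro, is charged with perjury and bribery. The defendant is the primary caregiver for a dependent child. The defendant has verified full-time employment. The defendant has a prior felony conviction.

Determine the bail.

$24,520

Base amounts from the schedule: perjury $28,200; bribery $25,300.
Stacking rule: use the highest base only. Highest is perjury at $28,200. Combined base = $28,200.
Net percentage adjustment: +35% −25% = +10%. $28,200 × 1.1 = $31,020.
Defendant is the primary caregiver for a dependent (−$6,500 flat): $31,020 − $6,500 = $24,520.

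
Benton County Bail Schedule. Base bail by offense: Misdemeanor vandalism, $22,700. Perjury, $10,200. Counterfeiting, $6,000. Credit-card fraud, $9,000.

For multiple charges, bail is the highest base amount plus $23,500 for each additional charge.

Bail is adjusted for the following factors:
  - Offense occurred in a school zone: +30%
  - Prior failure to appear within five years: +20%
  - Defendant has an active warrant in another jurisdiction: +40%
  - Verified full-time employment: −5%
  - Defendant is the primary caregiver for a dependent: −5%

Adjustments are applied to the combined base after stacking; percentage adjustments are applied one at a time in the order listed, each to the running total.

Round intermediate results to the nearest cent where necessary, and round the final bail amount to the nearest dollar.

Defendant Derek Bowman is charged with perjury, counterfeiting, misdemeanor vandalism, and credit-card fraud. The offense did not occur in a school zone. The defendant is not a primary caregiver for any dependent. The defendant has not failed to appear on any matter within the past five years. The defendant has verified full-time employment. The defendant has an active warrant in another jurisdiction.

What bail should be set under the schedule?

$123,956

Base amounts from the schedule: perjury $10,200; counterfeiting $6,000; misdemeanor vandalism $22,700; credit-card fraud $9,000.
Stacking rule: highest base plus $23,500 per additional charge. Highest is misdemeanor vandalism at $22,700; 3 additional charges → +$70,500. Combined base = $93,200.
Defendant has an active warrant in another jurisdiction (+40%): $93,200 × 1.4 = $130,480.
Verified full-time employment (−5%): $130,480 × 0.95 = $123,956.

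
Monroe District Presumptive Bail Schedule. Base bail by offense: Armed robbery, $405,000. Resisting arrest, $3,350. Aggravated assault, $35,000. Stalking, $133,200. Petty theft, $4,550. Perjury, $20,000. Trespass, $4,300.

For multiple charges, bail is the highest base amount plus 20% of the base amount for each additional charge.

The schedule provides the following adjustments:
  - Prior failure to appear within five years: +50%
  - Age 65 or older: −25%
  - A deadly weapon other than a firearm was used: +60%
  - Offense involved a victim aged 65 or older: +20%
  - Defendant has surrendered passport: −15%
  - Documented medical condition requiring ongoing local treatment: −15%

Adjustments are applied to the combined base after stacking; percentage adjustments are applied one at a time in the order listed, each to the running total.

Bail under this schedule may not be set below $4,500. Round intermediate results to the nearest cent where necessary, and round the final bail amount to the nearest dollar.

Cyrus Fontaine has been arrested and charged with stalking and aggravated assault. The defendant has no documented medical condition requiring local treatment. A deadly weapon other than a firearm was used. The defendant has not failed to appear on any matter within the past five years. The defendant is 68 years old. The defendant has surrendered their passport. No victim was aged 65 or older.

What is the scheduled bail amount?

Base amounts from the schedule: stalking $133,200; aggravated assault $35,000.
Stacking rule: highest base plus 20% of each additional charge. Highest is stalking at $133,200. Additional: $35,000 × 20% = $7,000. Combined base = $133,200 + $7,000 = $140,200.
Age 65 or older (−25%): $140,200 × 0.75 = $105,150.
A deadly weapon other than a firearm was used (+60%): $105,150 × 1.6 = $168,240.
Defendant has surrendered passport (−15%): $168,240 × 0.85 = $143,004.
$143,004 is at or above the $4,500 minimum.

$143,004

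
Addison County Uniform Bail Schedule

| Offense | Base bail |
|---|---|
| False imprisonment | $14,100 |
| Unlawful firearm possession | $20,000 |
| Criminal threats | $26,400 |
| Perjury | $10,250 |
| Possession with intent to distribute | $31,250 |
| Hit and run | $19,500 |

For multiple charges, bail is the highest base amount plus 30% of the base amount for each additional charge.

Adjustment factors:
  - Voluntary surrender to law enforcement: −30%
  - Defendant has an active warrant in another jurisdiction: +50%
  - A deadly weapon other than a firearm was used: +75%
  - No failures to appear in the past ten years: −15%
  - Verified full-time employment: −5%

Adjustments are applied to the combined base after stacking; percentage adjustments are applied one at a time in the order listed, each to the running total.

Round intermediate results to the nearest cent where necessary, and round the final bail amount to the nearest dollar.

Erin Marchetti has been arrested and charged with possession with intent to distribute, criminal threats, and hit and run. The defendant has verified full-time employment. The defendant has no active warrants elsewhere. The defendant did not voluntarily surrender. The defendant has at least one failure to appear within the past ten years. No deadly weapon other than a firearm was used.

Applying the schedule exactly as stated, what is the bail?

Base amounts from the schedule: possession with intent to distribute $31,250; criminal threats $26,400; hit and run $19,500.
Stacking rule: highest base plus 30% of each additional charge. Highest is possession with intent to distribute at $31,250. Additional: $26,400 × 30% = $7,920; $19,500 × 30% = $5,850. Combined base = $31,250 + $13,770 = $45,020.
Verified full-time employment (−5%): $45,020 × 0.95 = $42,769.

$42,769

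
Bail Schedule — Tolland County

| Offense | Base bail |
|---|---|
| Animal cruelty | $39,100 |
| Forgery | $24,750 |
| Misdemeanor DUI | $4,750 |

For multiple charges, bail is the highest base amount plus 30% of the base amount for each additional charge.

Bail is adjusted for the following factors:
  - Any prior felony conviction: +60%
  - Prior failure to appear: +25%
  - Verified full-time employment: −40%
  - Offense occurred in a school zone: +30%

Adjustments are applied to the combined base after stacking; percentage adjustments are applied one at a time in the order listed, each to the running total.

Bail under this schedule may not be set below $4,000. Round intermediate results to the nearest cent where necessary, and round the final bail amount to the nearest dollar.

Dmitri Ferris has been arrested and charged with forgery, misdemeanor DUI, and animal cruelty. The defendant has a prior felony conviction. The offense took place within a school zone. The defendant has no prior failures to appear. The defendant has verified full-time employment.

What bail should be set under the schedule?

Base amounts from the schedule: forgery $24,750; misdemeanor DUI $4,750; animal cruelty $39,100.
Stacking rule: highest base plus 30% of each additional charge. Highest is animal cruelty at $39,100. Additional: $24,750 × 30% = $7,425; $4,750 × 30% = $1,425. Combined base = $39,100 + $8,850 = $47,950.
Any prior felony conviction (+60%): $47,950 × 1.6 = $76,720.
Verified full-time employment (−40%): $76,720 × 0.6 = $46,032.
Offense occurred in a school zone (+30%): $46,032 × 1.3 = $59,841.60.
$59,841.60 is at or above the $4,000 minimum.
Rounded to the nearest dollar: $59,842.

$59,842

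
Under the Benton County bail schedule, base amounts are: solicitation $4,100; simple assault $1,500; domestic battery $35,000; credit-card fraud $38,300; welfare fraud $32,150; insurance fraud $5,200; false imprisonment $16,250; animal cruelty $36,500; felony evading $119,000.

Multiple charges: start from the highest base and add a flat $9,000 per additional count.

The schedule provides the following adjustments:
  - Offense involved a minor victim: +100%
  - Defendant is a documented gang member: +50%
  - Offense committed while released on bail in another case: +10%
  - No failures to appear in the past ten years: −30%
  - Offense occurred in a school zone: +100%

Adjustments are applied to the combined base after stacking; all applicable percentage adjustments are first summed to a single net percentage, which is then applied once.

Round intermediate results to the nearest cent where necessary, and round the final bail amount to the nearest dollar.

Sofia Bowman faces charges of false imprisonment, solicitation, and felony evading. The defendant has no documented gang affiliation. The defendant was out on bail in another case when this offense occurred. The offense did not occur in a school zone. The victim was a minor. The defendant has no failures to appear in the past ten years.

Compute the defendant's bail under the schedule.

$246,600

Base amounts from the schedule: false imprisonment $16,250; solicitation $4,100; felony evading $119,000.
Stacking rule: highest base plus $9,000 per additional charge. Highest is felony evading at $119,000; 2 additional charges → +$18,000. Combined base = $137,000.
Net percentage adjustment: +100% +10% −30% = +80%. $137,000 × 1.8 = $246,600.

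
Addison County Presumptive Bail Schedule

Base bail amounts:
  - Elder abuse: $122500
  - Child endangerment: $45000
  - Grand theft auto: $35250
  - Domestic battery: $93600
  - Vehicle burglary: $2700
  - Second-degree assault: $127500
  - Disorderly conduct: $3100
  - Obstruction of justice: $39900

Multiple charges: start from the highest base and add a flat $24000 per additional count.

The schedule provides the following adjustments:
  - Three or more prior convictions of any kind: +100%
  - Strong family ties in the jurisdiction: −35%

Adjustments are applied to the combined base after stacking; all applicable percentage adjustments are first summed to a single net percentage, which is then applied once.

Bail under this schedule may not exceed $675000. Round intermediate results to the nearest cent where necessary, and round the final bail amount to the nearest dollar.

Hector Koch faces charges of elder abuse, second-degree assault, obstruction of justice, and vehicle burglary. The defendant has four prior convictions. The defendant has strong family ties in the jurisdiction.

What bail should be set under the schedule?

Base amounts from the schedule: elder abuse $122500; second-degree assault $127500; obstruction of justice $39900; vehicle burglary $2700.
Stacking rule: highest base plus $24000 per additional charge. Highest is second-degree assault at $127500; 3 additional charges → +$72000. Combined base = $199500.
Net percentage adjustment: +100% −35% = +65%. $199500 × 1.65 = $329175.
$329175 is within the $675000 maximum.

$329175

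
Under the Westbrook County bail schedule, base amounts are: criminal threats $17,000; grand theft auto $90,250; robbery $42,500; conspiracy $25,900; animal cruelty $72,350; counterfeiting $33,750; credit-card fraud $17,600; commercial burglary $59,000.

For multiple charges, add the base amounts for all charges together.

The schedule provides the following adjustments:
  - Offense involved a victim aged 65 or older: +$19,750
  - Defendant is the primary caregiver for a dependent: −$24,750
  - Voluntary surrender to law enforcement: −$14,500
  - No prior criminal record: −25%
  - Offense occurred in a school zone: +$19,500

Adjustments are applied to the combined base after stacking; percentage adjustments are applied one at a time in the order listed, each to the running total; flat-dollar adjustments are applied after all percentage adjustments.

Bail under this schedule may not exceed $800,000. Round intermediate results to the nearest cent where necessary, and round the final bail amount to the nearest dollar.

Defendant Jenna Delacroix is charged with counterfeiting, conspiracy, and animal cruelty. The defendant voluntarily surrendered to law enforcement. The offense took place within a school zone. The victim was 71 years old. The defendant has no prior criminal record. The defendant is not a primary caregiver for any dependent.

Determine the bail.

$123,750

Base amounts from the schedule: counterfeiting $33,750; conspiracy $25,900; animal cruelty $72,350.
Stacking rule: sum of all bases. $33,750 + $25,900 + $72,350 = $132,000.
No prior criminal record (−25%): $132,000 × 0.75 = $99,000.
Offense involved a victim aged 65 or older (+$19,750 flat): $99,000 + $19,750 = $118,750.
Voluntary surrender to law enforcement (−$14,500 flat): $118,750 − $14,500 = $104,250.
Offense occurred in a school zone (+$19,500 flat): $104,250 + $19,500 = $123,750.
$123,750 is within the $800,000 maximum.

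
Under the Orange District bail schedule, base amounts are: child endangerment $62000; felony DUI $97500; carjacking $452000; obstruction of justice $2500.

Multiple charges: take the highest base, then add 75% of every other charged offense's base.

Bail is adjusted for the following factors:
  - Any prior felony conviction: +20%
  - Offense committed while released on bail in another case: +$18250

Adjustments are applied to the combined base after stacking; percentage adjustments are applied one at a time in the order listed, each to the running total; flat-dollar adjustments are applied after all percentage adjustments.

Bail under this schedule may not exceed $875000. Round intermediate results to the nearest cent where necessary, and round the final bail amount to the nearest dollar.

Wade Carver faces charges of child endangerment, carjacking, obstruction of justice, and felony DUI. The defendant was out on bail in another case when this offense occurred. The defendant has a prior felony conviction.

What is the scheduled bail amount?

Base amounts from the schedule: child endangerment $62000; carjacking $452000; obstruction of justice $2500; felony DUI $97500.
Stacking rule: highest base plus 75% of each additional charge. Highest is carjacking at $452000. Additional: $62000 × 75% = $46500; $2500 × 75% = $1875; $97500 × 75% = $73125. Combined base = $452000 + $121500 = $573500.
Any prior felony conviction (+20%): $573500 × 1.2 = $688200.
Offense committed while released on bail in another case (+$18250 flat): $688200 + $18250 = $706450.
$706450 is within the $875000 maximum.

$706450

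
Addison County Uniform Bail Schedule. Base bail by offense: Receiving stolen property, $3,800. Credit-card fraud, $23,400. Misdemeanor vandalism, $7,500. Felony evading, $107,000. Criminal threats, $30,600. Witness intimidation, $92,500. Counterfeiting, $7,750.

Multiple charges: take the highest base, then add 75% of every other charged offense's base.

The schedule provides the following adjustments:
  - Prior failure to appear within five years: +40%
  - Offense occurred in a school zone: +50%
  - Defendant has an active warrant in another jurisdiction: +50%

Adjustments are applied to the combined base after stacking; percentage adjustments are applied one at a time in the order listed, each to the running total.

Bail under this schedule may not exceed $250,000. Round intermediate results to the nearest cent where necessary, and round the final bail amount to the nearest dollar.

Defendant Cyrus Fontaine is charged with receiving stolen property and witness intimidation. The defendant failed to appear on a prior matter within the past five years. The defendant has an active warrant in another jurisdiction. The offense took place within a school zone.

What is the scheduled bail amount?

$250,000

Base amounts from the schedule: receiving stolen property $3,800; witness intimidation $92,500.
Stacking rule: highest base plus 75% of each additional charge. Highest is witness intimidation at $92,500. Additional: $3,800 × 75% = $2,850. Combined base = $92,500 + $2,850 = $95,350.
Prior failure to appear within five years (+40%): $95,350 × 1.4 = $133,490.
Offense occurred in a school zone (+50%): $133,490 × 1.5 = $200,235.
Defendant has an active warrant in another jurisdiction (+50%): $200,235 × 1.5 = $300,352.50.
Result $300,352.50 exceeds the maximum of $250,000; bail is capped at $250,000.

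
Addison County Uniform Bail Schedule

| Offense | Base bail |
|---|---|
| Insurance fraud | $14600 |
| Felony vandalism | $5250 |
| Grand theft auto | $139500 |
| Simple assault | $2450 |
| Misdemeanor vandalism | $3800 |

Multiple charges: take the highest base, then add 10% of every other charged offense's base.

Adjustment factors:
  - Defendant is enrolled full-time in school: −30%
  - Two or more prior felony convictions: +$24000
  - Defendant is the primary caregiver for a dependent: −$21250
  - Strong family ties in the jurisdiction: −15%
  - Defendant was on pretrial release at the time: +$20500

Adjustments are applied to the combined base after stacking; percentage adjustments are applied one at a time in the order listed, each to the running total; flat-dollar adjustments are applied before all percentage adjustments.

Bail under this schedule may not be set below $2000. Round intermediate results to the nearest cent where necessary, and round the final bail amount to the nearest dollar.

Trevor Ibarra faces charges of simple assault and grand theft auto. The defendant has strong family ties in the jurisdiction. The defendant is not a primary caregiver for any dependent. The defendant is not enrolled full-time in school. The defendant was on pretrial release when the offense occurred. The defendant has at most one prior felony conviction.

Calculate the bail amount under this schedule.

$136208

Base amounts from the schedule: simple assault $2450; grand theft auto $139500.
Stacking rule: highest base plus 10% of each additional charge. Highest is grand theft auto at $139500. Additional: $2450 × 10% = $245. Combined base = $139500 + $245 = $139745.
Defendant was on pretrial release at the time (+$20500 flat): $139745 + $20500 = $160245.
Strong family ties in the jurisdiction (−15%): $160245 × 0.85 = $136208.25.
$136208.25 is at or above the $2000 minimum.
Rounded to the nearest dollar: $136208.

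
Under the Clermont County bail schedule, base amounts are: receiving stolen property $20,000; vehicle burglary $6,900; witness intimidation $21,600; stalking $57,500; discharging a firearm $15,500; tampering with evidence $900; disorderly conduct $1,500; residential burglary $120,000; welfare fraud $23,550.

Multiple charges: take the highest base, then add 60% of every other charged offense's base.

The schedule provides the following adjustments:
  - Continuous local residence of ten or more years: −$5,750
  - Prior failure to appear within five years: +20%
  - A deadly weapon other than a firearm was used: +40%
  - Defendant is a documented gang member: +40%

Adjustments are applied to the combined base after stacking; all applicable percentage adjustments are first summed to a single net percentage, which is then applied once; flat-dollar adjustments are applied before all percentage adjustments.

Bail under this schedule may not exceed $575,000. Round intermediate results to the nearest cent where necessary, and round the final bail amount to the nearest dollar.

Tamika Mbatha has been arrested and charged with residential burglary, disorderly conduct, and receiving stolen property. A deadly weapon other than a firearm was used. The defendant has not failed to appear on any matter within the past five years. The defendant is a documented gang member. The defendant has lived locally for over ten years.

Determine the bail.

$228,870

Base amounts from the schedule: residential burglary $120,000; disorderly conduct $1,500; receiving stolen property $20,000.
Stacking rule: highest base plus 60% of each additional charge. Highest is residential burglary at $120,000. Additional: $1,500 × 60% = $900; $20,000 × 60% = $12,000. Combined base = $120,000 + $12,900 = $132,900.
Continuous local residence of ten or more years (−$5,750 flat): $132,900 − $5,750 = $127,150.
Net percentage adjustment: +40% +40% = +80%. $127,150 × 1.8 = $228,870.
$228,870 is within the $575,000 maximum.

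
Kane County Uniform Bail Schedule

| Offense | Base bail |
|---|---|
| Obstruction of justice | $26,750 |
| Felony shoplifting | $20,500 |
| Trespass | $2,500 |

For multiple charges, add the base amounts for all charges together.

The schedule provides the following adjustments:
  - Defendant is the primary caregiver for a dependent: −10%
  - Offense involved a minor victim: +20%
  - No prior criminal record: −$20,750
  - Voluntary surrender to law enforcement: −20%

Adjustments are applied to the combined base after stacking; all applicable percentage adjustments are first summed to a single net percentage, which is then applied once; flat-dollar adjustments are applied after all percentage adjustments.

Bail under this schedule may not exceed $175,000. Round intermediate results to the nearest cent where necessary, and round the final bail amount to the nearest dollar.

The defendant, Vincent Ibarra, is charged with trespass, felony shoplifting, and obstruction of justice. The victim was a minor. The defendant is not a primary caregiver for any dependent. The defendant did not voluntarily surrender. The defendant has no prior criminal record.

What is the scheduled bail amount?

$38,950

Base amounts from the schedule: trespass $2,500; felony shoplifting $20,500; obstruction of justice $26,750.
Stacking rule: sum of all bases. $2,500 + $20,500 + $26,750 = $49,750.
Offense involved a minor victim (+20%): $49,750 × 1.2 = $59,700.
No prior criminal record (−$20,750 flat): $59,700 − $20,750 = $38,950.
$38,950 is within the $175,000 maximum.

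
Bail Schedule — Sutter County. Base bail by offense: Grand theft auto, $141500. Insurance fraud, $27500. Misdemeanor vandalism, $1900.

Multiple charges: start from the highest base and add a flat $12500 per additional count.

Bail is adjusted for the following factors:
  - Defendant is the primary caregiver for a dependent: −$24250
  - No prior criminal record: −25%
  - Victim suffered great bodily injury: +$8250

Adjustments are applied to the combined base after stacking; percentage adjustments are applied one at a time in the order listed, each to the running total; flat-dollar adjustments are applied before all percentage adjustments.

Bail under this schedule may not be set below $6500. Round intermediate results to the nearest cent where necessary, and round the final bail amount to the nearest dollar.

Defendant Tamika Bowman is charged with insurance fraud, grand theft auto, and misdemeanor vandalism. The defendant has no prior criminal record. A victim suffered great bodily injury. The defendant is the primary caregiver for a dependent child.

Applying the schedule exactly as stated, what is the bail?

$112875

Base amounts from the schedule: insurance fraud $27500; grand theft auto $141500; misdemeanor vandalism $1900.
Stacking rule: highest base plus $12500 per additional charge. Highest is grand theft auto at $141500; 2 additional charges → +$25000. Combined base = $166500.
Defendant is the primary caregiver for a dependent (−$24250 flat): $166500 − $24250 = $142250.
Victim suffered great bodily injury (+$8250 flat): $142250 + $8250 = $150500.
No prior criminal record (−25%): $150500 × 0.75 = $112875.
$112875 is at or above the $6500 minimum.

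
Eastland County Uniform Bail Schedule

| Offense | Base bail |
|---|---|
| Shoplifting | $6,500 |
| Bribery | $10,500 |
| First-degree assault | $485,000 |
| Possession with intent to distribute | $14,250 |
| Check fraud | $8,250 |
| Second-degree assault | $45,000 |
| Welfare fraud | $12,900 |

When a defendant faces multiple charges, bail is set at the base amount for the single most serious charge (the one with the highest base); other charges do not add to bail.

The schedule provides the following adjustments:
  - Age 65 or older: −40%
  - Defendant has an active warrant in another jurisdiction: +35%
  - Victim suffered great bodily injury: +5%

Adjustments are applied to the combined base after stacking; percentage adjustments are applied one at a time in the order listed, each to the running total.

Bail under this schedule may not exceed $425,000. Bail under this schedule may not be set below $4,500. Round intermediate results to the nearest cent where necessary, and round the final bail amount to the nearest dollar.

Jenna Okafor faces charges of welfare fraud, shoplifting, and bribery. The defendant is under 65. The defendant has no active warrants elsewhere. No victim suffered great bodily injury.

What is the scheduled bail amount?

$12,900

Base amounts from the schedule: welfare fraud $12,900; shoplifting $6,500; bribery $10,500.
Stacking rule: use the highest base only. Highest is welfare fraud at $12,900. Combined base = $12,900.
No adjustment factors apply to this defendant.
$12,900 is within the $425,000 maximum.
$12,900 is at or above the $4,500 minimum.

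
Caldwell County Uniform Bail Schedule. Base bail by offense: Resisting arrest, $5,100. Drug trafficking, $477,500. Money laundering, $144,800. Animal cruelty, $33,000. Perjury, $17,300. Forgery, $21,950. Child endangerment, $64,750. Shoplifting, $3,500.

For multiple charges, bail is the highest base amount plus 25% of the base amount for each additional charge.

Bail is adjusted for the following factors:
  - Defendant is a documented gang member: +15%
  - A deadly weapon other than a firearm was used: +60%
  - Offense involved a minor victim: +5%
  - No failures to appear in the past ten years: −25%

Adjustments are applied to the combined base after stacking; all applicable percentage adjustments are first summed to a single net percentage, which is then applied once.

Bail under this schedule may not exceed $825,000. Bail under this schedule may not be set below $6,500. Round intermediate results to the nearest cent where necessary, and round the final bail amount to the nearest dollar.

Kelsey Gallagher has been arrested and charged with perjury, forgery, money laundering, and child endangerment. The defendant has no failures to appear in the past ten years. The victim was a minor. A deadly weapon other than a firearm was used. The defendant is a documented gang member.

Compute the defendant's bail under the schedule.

$264,740

Base amounts from the schedule: perjury $17,300; forgery $21,950; money laundering $144,800; child endangerment $64,750.
Stacking rule: highest base plus 25% of each additional charge. Highest is money laundering at $144,800. Additional: $17,300 × 25% = $4,325; $21,950 × 25% = $5,487.50; $64,750 × 25% = $16,187.50. Combined base = $144,800 + $26,000 = $170,800.
Net percentage adjustment: +15% +60% +5% −25% = +55%. $170,800 × 1.55 = $264,740.
$264,740 is within the $825,000 maximum.
$264,740 is at or above the $6,500 minimum.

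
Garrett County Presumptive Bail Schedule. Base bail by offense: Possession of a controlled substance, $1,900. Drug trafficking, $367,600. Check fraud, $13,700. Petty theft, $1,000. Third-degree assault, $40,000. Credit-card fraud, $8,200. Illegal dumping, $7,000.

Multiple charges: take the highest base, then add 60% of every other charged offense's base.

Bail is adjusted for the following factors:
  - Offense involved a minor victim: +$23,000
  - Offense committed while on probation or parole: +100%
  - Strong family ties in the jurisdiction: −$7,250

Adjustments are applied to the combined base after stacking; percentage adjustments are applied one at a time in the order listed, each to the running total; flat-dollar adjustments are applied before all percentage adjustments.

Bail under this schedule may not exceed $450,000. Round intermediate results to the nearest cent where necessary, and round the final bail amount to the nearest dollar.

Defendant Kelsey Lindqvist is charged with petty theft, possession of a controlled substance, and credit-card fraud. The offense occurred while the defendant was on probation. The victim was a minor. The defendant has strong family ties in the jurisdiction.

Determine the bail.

$51,380

Base amounts from the schedule: petty theft $1,000; possession of a controlled substance $1,900; credit-card fraud $8,200.
Stacking rule: highest base plus 60% of each additional charge. Highest is credit-card fraud at $8,200. Additional: $1,000 × 60% = $600; $1,900 × 60% = $1,140. Combined base = $8,200 + $1,740 = $9,940.
Offense involved a minor victim (+$23,000 flat): $9,940 + $23,000 = $32,940.
Strong family ties in the jurisdiction (−$7,250 flat): $32,940 − $7,250 = $25,690.
Offense committed while on probation or parole (+100%): $25,690 × 2 = $51,380.
$51,380 is within the $450,000 maximum.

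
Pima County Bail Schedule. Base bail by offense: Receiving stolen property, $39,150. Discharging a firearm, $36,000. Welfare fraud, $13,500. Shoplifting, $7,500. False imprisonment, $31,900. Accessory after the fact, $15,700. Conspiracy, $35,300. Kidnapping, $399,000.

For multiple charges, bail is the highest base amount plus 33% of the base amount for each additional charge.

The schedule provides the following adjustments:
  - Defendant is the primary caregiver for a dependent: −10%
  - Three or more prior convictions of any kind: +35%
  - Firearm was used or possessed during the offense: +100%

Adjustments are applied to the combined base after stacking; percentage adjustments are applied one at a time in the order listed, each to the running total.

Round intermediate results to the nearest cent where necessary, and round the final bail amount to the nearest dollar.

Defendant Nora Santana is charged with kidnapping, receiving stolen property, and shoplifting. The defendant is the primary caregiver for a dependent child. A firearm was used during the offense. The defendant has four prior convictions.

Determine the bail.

Base amounts from the schedule: kidnapping $399,000; receiving stolen property $39,150; shoplifting $7,500.
Stacking rule: highest base plus 33% of each additional charge. Highest is kidnapping at $399,000. Additional: $39,150 × 33% = $12,919.50; $7,500 × 33% = $2,475. Combined base = $399,000 + $15,394.50 = $414,394.50.
Defendant is the primary caregiver for a dependent (−10%): $414,394.50 × 0.9 = $372,955.05.
Three or more prior convictions of any kind (+35%): $372,955.05 × 1.35 = $503,489.32.
Firearm was used or possessed during the offense (+100%): $503,489.32 × 2 = $1,006,978.64.
Rounded to the nearest dollar: $1,006,979.

$1,006,979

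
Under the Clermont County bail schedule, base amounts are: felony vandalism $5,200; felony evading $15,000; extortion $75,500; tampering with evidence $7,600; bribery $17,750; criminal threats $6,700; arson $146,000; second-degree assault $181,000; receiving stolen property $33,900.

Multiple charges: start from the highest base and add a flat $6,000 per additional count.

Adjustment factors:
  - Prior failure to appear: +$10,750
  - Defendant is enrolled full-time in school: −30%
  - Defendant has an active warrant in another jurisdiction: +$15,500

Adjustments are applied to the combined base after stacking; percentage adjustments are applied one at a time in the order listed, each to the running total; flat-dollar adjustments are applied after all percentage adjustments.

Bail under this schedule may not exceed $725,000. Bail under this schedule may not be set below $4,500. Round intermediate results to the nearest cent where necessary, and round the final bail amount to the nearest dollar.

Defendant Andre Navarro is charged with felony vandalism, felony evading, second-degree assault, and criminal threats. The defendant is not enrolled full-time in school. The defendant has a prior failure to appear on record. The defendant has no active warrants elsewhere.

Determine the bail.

Base amounts from the schedule: felony vandalism $5,200; felony evading $15,000; second-degree assault $181,000; criminal threats $6,700.
Stacking rule: highest base plus $6,000 per additional charge. Highest is second-degree assault at $181,000; 3 additional charges → +$18,000. Combined base = $199,000.
Prior failure to appear (+$10,750 flat): $199,000 + $10,750 = $209,750.
$209,750 is within the $725,000 maximum.
$209,750 is at or above the $4,500 minimum.

$209,750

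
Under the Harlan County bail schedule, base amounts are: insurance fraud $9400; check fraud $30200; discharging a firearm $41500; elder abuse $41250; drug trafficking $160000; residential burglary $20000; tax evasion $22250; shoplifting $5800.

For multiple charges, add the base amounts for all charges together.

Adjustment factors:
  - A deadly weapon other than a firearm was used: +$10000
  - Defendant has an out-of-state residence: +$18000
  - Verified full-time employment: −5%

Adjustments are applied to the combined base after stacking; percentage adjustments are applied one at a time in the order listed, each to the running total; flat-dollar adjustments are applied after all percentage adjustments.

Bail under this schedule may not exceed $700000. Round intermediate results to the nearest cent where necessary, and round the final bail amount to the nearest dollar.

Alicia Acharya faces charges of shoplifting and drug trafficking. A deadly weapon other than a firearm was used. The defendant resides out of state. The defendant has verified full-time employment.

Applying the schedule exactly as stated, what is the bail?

$185510

Base amounts from the schedule: shoplifting $5800; drug trafficking $160000.
Stacking rule: sum of all bases. $5800 + $160000 = $165800.
Verified full-time employment (−5%): $165800 × 0.95 = $157510.
A deadly weapon other than a firearm was used (+$10000 flat): $157510 + $10000 = $167510.
Defendant has an out-of-state residence (+$18000 flat): $167510 + $18000 = $185510.
$185510 is within the $700000 maximum.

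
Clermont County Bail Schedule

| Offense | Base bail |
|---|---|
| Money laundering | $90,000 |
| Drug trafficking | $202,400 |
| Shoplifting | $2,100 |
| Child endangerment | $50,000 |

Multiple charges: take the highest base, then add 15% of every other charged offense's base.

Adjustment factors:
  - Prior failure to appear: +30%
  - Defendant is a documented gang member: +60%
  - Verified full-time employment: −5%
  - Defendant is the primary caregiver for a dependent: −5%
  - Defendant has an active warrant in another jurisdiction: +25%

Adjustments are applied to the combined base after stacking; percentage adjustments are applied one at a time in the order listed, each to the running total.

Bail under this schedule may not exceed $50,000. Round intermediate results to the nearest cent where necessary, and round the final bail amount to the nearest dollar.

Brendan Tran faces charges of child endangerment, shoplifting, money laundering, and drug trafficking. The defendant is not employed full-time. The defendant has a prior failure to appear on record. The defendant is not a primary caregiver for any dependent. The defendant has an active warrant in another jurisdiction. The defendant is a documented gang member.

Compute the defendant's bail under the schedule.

Base amounts from the schedule: child endangerment $50,000; shoplifting $2,100; money laundering $90,000; drug trafficking $202,400.
Stacking rule: highest base plus 15% of each additional charge. Highest is drug trafficking at $202,400. Additional: $50,000 × 15% = $7,500; $2,100 × 15% = $315; $90,000 × 15% = $13,500. Combined base = $202,400 + $21,315 = $223,715.
Prior failure to appear (+30%): $223,715 × 1.3 = $290,829.50.
Defendant is a documented gang member (+60%): $290,829.50 × 1.6 = $465,327.20.
Defendant has an active warrant in another jurisdiction (+25%): $465,327.20 × 1.25 = $581,659.
Result $581,659 exceeds the maximum of $50,000; bail is capped at $50,000.

$50,000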